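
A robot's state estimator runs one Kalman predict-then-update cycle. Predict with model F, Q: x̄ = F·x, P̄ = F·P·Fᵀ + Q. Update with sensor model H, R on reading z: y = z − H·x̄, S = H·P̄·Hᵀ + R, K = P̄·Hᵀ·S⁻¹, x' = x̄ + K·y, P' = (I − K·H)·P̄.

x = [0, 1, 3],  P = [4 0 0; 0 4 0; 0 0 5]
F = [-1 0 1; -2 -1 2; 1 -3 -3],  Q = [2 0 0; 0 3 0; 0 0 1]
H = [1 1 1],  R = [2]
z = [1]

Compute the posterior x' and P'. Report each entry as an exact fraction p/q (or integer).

x̄ = F·x = [3, 5, -12]
P̄ = F·P·Fᵀ + Q = [11 18 -19; 18 43 -26; -19 -26 86]
y = z − H·x̄ = [5]
S = H·P̄·Hᵀ + R = [88]
K = P̄·Hᵀ·S⁻¹ = [5/44; 35/88; 41/88]
x' = x̄ + K·y = [157/44, 615/88, -851/88]
P' = (I − K·H)·P̄ = [217/22 617/44 -1041/44; 617/44 2559/88 -3723/88; -1041/44 -3723/88 5887/88]

x' = [157/44, 615/88, -851/88]
P' = [217/22 617/44 -1041/44; 617/44 2559/88 -3723/88; -1041/44 -3723/88 5887/88]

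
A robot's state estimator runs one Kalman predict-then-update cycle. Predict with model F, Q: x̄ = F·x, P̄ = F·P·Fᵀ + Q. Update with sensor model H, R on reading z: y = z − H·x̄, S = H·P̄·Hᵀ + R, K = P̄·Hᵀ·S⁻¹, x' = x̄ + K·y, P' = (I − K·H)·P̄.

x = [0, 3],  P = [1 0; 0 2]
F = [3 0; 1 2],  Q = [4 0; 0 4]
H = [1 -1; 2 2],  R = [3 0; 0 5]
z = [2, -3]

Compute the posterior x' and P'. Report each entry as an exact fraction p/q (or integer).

x̄ = F·x = [0, 6]
P̄ = F·P·Fᵀ + Q = [13 3; 3 13]
y = z − H·x̄ = [8, -15]
S = H·P̄·Hᵀ + R = [23 0; 0 133]
K = P̄·Hᵀ·S⁻¹ = [10/23 32/133; -10/23 32/133]
x' = x̄ + K·y = [-400/3059, -3326/3059]
P' = (I − K·H)·P̄ = [2915/3059 -1075/3059; -1075/3059 2915/3059]

x' = [-400/3059, -3326/3059]
P' = [2915/3059 -1075/3059; -1075/3059 2915/3059]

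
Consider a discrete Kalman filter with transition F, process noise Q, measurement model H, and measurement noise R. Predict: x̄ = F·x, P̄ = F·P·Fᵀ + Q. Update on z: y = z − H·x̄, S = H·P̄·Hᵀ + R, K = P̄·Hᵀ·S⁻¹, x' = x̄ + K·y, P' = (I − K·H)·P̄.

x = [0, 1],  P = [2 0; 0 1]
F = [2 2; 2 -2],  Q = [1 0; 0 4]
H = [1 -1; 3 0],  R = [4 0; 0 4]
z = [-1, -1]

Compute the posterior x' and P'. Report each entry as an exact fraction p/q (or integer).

x' = [-89/287, -10/287]
P' = [122/287 104/287; 104/287 992/287]

x̄ = F·x = [2, -2]
P̄ = F·P·Fᵀ + Q = [13 4; 4 16]
y = z − H·x̄ = [-5, -7]
S = H·P̄·Hᵀ + R = [25 27; 27 121]
K = P̄·Hᵀ·S⁻¹ = [9/574 183/574; -222/287 78/287]
x' = x̄ + K·y = [-89/287, -10/287]
P' = (I − K·H)·P̄ = [122/287 104/287; 104/287 992/287]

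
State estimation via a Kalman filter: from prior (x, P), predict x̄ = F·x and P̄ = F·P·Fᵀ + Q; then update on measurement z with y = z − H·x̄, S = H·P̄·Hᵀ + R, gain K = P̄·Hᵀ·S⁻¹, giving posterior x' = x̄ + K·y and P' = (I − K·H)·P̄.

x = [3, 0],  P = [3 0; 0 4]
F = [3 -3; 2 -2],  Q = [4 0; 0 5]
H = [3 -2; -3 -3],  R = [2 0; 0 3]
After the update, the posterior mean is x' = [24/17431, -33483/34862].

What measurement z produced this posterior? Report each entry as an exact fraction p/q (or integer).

z = [2, 3]

x̄ = F·x = [9, 6]
P̄ = F·P·Fᵀ + Q = [67 42; 42 33]
S = H·P̄·Hᵀ + R = [233 -531; -531 1659]
K = P̄·Hᵀ·S⁻¹ = [3411/17431 -2344/17431; -6645/34862 -6855/34862]
x' − x̄ = [-156855/17431, -242655/34862] = K·y
y = (KᵀK)⁻¹·Kᵀ·(x' − x̄) = [-13, 48]
z = y + H·x̄ = [-13, 48] + [15, -45] = [2, 3]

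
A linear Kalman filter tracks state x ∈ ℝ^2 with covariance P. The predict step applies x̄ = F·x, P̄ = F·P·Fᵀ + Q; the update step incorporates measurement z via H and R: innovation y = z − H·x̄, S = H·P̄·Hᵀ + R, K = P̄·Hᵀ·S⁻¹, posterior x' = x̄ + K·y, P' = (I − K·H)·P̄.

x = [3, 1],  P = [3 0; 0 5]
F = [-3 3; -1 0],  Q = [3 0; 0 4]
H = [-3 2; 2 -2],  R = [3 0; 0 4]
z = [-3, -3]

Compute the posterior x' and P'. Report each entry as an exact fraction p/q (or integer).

x' = [663/617, 582/617]
P' = [3333/1234 4023/1234; 4023/1234 5349/1234]

x̄ = F·x = [-6, -3]
P̄ = F·P·Fᵀ + Q = [75 9; 9 7]
y = z − H·x̄ = [-15, 3]
S = H·P̄·Hᵀ + R = [598 -388; -388 260]
K = P̄·Hᵀ·S⁻¹ = [-651/1234 -345/1234; -457/1234 -663/1234]
x' = x̄ + K·y = [663/617, 582/617]
P' = (I − K·H)·P̄ = [3333/1234 4023/1234; 4023/1234 5349/1234]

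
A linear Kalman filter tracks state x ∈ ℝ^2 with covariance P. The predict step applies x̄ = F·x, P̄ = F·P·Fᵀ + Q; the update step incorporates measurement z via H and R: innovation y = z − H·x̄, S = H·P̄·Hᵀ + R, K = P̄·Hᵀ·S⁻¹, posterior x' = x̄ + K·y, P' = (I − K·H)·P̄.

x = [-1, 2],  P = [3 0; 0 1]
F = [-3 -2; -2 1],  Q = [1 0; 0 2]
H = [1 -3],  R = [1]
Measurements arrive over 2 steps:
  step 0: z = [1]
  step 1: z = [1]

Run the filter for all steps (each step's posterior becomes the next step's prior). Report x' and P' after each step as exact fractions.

step 0: x̄ = F·x = [-1, 4]
step 0: P̄ = F·P·Fᵀ + Q = [32 16; 16 15]
step 0: y = z − H·x̄ = [14]
step 0: S = H·P̄·Hᵀ + R = [72]
step 0: K = P̄·Hᵀ·S⁻¹ = [-2/9; -29/72]
step 0: x' = x̄ + K·y = [-37/9, -59/36]
step 0: P' = (I − K·H)·P̄ = [256/9 86/9; 86/9 239/72]
step 1: x̄ = F·x = [281/18, 79/12]
step 1: P̄ = F·P·Fᵀ + Q = [6929/18 2083/12; 2083/12 647/8]
step 1: y = z − H·x̄ = [185/36]
step 1: S = H·P̄·Hᵀ + R = [5207/72]
step 1: K = P̄·Hᵀ·S⁻¹ = [-9778/5207; -4971/5207]
step 1: x' = x̄ + K·y = [31039/5207, 8734/5207]
step 1: P' = (I − K·H)·P̄ = [676499/5207 228759/5207; 228759/5207 77910/5207]

step 0: x' = [-37/9, -59/36], P' = [256/9 86/9; 86/9 239/72]
step 1: x' = [31039/5207, 8734/5207], P' = [676499/5207 228759/5207; 228759/5207 77910/5207]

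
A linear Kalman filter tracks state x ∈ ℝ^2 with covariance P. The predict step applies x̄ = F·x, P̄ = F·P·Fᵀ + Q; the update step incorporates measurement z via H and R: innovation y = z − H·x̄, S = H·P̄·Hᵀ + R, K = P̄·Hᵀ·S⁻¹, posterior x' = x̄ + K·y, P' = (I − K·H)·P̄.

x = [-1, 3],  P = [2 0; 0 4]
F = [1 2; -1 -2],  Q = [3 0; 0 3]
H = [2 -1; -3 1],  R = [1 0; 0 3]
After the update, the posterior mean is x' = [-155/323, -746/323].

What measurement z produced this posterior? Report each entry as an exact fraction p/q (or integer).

z = [3, 3]

x̄ = F·x = [5, -5]
P̄ = F·P·Fᵀ + Q = [21 -18; -18 21]
S = H·P̄·Hᵀ + R = [178 -237; -237 321]
K = P̄·Hᵀ·S⁻¹ = [21/323 -66/323; -174/323 -53/323]
x' − x̄ = [-1770/323, 869/323] = K·y
y = (KᵀK)⁻¹·Kᵀ·(x' − x̄) = [-12, 23]
z = y + H·x̄ = [-12, 23] + [15, -20] = [3, 3]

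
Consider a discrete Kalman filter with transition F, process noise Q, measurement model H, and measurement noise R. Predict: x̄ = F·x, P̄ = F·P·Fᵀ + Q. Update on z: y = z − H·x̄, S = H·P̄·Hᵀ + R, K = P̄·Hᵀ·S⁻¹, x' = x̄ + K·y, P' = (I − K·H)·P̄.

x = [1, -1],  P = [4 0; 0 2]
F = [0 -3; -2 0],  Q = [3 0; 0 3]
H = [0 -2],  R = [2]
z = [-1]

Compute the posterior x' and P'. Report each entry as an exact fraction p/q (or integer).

x' = [3, 17/39]
P' = [21 0; 0 19/39]

x̄ = F·x = [3, -2]
P̄ = F·P·Fᵀ + Q = [21 0; 0 19]
y = z − H·x̄ = [-5]
S = H·P̄·Hᵀ + R = [78]
K = P̄·Hᵀ·S⁻¹ = [0; -19/39]
x' = x̄ + K·y = [3, 17/39]
P' = (I − K·H)·P̄ = [21 0; 0 19/39]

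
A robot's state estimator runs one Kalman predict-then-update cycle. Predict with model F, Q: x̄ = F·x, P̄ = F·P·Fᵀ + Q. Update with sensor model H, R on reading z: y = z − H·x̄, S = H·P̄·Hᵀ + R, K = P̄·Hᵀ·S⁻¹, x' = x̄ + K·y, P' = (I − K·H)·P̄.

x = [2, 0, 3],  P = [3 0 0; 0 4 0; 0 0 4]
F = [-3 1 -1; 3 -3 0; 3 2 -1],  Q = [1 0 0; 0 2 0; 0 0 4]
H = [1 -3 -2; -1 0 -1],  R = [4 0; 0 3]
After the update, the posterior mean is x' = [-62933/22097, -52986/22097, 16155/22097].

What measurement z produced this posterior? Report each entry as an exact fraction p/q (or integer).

z = [3, 2]

x̄ = F·x = [-9, 6, 3]
P̄ = F·P·Fᵀ + Q = [36 -39 -15; -39 65 3; -15 3 51]
S = H·P̄·Hᵀ + R = [1159 -57; -57 60]
K = P̄·Hᵀ·S⁻¹ = [3261/22097 -244/1163; -4116/22097 492/1163; -3204/22097 -858/1163]
x' − x̄ = [135940/22097, -185568/22097, -50136/22097] = K·y
y = (KᵀK)⁻¹·Kᵀ·(x' − x̄) = [36, -4]
z = y + H·x̄ = [36, -4] + [-33, 6] = [3, 2]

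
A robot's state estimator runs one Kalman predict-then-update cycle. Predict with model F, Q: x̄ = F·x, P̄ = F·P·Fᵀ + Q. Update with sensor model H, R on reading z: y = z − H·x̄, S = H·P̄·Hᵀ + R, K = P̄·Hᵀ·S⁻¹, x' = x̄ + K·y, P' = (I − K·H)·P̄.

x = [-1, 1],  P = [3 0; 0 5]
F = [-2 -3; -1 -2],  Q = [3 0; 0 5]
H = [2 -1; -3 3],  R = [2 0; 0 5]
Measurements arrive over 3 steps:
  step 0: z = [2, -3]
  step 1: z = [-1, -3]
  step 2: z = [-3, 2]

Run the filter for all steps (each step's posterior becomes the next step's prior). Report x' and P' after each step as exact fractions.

step 0: x̄ = F·x = [-1, -1]
step 0: P̄ = F·P·Fᵀ + Q = [60 36; 36 28]
step 0: y = z − H·x̄ = [3, -3]
step 0: S = H·P̄·Hᵀ + R = [126 -120; -120 149]
step 0: K = P̄·Hᵀ·S⁻¹ = [646/729 56/243; 1838/2187 376/729]
step 0: x' = x̄ + K·y = [235/243, -19/729]
step 0: P' = (I − K·H)·P̄ = [524/243 1852/729; 1852/729 7436/2187]
step 1: x̄ = F·x = [-451/243, -667/729]
step 1: P̄ = F·P·Fᵀ + Q = [17669/243 30980/729; 30980/729 67619/2187]
step 1: y = z − H·x̄ = [1310/729, -1415/243]
step 1: S = H·P̄·Hᵀ + R = [336317/2187 -106841/729; -106841/729 41975/243]
step 1: K = P̄·Hᵀ·S⁻¹ = [9829203/11118958 2504745/11118958; 4647499/5559479 2825268/5559479]
step 1: x' = x̄ + K·y = [-17558761/11118958, -13186847/5559479]
step 1: P' = (I − K·H)·P̄ = [23832981/11118958 14003778/5559479; 14003778/5559479 18712558/5559479]
step 2: x̄ = F·x = [936382/91139, 70306149/11118958]
step 2: P̄ = F·P·Fᵀ + Q = [6570537/91139 3838275/91139; 3838275/91139 341158459/11118958]
step 2: y = z − H·x̄ = [-191527933/11118958, 154035281/11118958]
step 2: S = H·P̄·Hᵀ + R = [1696740231/11118958 -1618682511/11118958; -1618682511/11118958 1911618647/11118958]
step 2: K = P̄·Hᵀ·S⁻¹ = [16514737171/18688417664 4207717419/18688417664; 209135747/250291308 42386413/83430436]
step 2: x' = x̄ + K·y = [-17086034253/9344208832, -129117775/125145654]
step 2: P' = (I − K·H)·P̄ = [40042336707/18688417664 210067853/83430436; 210067853/83430436 210533906/62572827]

step 0: x' = [235/243, -19/729], P' = [524/243 1852/729; 1852/729 7436/2187]
step 1: x' = [-17558761/11118958, -13186847/5559479], P' = [23832981/11118958 14003778/5559479; 14003778/5559479 18712558/5559479]
step 2: x' = [-17086034253/9344208832, -129117775/125145654], P' = [40042336707/18688417664 210067853/83430436; 210067853/83430436 210533906/62572827]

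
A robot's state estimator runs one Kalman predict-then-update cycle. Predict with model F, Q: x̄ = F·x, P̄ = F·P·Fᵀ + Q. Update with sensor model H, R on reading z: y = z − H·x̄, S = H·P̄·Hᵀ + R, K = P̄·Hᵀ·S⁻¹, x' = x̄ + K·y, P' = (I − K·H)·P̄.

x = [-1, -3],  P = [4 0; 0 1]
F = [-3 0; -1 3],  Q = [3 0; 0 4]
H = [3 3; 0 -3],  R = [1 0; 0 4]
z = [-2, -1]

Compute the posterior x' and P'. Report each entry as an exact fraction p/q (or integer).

x' = [-102/191, -19/191]
P' = [23511/45076 -4659/11269; -4659/11269 4688/11269]

x̄ = F·x = [3, -8]
P̄ = F·P·Fᵀ + Q = [39 12; 12 17]
y = z − H·x̄ = [13, -25]
S = H·P̄·Hᵀ + R = [721 -261; -261 157]
K = P̄·Hᵀ·S⁻¹ = [14625/45076 13977/45076; 87/11269 -3516/11269]
x' = x̄ + K·y = [-102/191, -19/191]
P' = (I − K·H)·P̄ = [23511/45076 -4659/11269; -4659/11269 4688/11269]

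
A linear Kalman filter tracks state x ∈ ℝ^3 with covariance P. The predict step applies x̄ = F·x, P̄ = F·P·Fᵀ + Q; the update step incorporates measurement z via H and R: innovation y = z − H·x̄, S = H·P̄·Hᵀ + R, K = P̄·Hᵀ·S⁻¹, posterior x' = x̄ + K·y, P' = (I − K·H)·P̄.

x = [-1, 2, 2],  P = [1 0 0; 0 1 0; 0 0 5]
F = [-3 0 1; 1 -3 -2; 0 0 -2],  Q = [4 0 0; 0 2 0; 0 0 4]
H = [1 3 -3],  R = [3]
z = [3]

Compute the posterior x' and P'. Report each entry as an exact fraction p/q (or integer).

x' = [302/49, -1180/147, -1006/147]
P' = [855/49 -706/49 -424/49; -706/49 4175/147 3446/147; -424/49 3446/147 3044/147]

x̄ = F·x = [5, -11, -4]
P̄ = F·P·Fᵀ + Q = [18 -13 -10; -13 32 20; -10 20 24]
y = z − H·x̄ = [19]
S = H·P̄·Hᵀ + R = [147]
K = P̄·Hᵀ·S⁻¹ = [3/49; 23/147; -22/147]
x' = x̄ + K·y = [302/49, -1180/147, -1006/147]
P' = (I − K·H)·P̄ = [855/49 -706/49 -424/49; -706/49 4175/147 3446/147; -424/49 3446/147 3044/147]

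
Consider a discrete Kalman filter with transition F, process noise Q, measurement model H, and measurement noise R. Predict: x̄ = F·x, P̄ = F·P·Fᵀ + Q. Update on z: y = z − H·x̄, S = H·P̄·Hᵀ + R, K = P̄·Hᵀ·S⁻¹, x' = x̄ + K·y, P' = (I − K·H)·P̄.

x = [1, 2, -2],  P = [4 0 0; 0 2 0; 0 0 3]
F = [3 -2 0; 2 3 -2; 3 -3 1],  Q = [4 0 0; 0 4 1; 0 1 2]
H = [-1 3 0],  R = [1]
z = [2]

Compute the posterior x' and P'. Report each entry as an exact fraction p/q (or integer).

x̄ = F·x = [-1, 12, -5]
P̄ = F·P·Fᵀ + Q = [48 12 48; 12 50 1; 48 1 59]
y = z − H·x̄ = [-35]
S = H·P̄·Hᵀ + R = [427]
K = P̄·Hᵀ·S⁻¹ = [-12/427; 138/427; -45/427]
x' = x̄ + K·y = [-1/61, 42/61, -80/61]
P' = (I − K·H)·P̄ = [20352/427 6780/427 19956/427; 6780/427 2306/427 6637/427; 19956/427 6637/427 23168/427]

x' = [-1/61, 42/61, -80/61]
P' = [20352/427 6780/427 19956/427; 6780/427 2306/427 6637/427; 19956/427 6637/427 23168/427]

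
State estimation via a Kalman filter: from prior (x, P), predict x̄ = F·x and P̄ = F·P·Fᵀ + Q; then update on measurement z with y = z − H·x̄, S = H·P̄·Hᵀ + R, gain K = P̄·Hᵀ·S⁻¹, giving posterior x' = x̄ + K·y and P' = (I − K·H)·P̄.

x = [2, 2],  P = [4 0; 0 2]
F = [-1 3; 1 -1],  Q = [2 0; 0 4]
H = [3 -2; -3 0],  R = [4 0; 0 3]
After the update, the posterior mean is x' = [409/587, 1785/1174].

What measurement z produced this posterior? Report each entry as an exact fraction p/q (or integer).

z = [-1, -2]

x̄ = F·x = [4, 0]
P̄ = F·P·Fᵀ + Q = [24 -10; -10 10]
S = H·P̄·Hᵀ + R = [380 -276; -276 219]
K = P̄·Hᵀ·S⁻¹ = [23/587 -164/587; -445/1174 -200/587]
x' − x̄ = [-1939/587, 1785/1174] = K·y
y = (KᵀK)⁻¹·Kᵀ·(x' − x̄) = [-13, 10]
z = y + H·x̄ = [-13, 10] + [12, -12] = [-1, -2]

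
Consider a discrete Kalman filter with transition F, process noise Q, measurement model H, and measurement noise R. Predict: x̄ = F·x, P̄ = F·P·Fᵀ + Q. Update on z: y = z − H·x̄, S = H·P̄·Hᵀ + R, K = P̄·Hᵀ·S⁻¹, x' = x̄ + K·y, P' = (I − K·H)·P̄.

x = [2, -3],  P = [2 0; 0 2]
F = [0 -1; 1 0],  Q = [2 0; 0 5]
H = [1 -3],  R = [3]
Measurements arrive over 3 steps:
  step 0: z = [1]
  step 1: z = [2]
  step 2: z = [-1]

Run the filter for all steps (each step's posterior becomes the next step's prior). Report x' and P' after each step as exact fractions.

step 0: x̄ = F·x = [3, 2]
step 0: P̄ = F·P·Fᵀ + Q = [4 0; 0 7]
step 0: y = z − H·x̄ = [4]
step 0: S = H·P̄·Hᵀ + R = [70]
step 0: K = P̄·Hᵀ·S⁻¹ = [2/35; -3/10]
step 0: x' = x̄ + K·y = [113/35, 4/5]
step 0: P' = (I − K·H)·P̄ = [132/35 6/5; 6/5 7/10]
step 1: x̄ = F·x = [-4/5, 113/35]
step 1: P̄ = F·P·Fᵀ + Q = [27/10 -6/5; -6/5 307/35]
step 1: y = z − H·x̄ = [437/35]
step 1: S = H·P̄·Hᵀ + R = [6429/70]
step 1: K = P̄·Hᵀ·S⁻¹ = [147/2143; -642/2143]
step 1: x' = x̄ + K·y = [121/2143, -1097/2143]
step 1: P' = (I − K·H)·P̄ = [4860/2143 1473/2143; 1473/2143 1133/2143]
step 2: x̄ = F·x = [1097/2143, 121/2143]
step 2: P̄ = F·P·Fᵀ + Q = [5419/2143 -1473/2143; -1473/2143 15575/2143]
step 2: y = z − H·x̄ = [-2877/2143]
step 2: S = H·P̄·Hᵀ + R = [160861/2143]
step 2: K = P̄·Hᵀ·S⁻¹ = [9838/160861; -48198/160861]
step 2: x' = x̄ + K·y = [69137/160861, 73789/160861]
step 2: P' = (I − K·H)·P̄ = [361605/160861 110697/160861; 110697/160861 85097/160861]

step 0: x' = [113/35, 4/5], P' = [132/35 6/5; 6/5 7/10]
step 1: x' = [121/2143, -1097/2143], P' = [4860/2143 1473/2143; 1473/2143 1133/2143]
step 2: x' = [69137/160861, 73789/160861], P' = [361605/160861 110697/160861; 110697/160861 85097/160861]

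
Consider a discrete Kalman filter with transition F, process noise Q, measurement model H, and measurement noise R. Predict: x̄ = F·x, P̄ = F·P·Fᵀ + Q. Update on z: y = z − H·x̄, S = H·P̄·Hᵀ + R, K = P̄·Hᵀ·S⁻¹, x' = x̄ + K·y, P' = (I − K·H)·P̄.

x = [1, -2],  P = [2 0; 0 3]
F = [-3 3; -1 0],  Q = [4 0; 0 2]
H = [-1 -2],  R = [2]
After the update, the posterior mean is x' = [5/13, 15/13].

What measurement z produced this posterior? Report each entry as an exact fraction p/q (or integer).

x̄ = F·x = [-9, -1]
P̄ = F·P·Fᵀ + Q = [49 6; 6 4]
S = H·P̄·Hᵀ + R = [91]
K = P̄·Hᵀ·S⁻¹ = [-61/91; -2/13]
x' − x̄ = [122/13, 28/13] = K·y
y = (KᵀK)⁻¹·Kᵀ·(x' − x̄) = [-14]
z = y + H·x̄ = [-14] + [11] = [-3]

z = [-3]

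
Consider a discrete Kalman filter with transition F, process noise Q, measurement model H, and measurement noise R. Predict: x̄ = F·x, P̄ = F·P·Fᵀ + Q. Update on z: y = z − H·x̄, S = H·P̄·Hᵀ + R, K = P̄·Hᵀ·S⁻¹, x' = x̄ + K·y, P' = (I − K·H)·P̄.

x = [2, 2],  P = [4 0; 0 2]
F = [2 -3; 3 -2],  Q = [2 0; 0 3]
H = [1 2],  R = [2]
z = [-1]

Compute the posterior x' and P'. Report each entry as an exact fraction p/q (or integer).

x̄ = F·x = [-2, 2]
P̄ = F·P·Fᵀ + Q = [36 36; 36 47]
y = z − H·x̄ = [-3]
S = H·P̄·Hᵀ + R = [370]
K = P̄·Hᵀ·S⁻¹ = [54/185; 13/37]
x' = x̄ + K·y = [-532/185, 35/37]
P' = (I − K·H)·P̄ = [828/185 -72/37; -72/37 49/37]

x' = [-532/185, 35/37]
P' = [828/185 -72/37; -72/37 49/37]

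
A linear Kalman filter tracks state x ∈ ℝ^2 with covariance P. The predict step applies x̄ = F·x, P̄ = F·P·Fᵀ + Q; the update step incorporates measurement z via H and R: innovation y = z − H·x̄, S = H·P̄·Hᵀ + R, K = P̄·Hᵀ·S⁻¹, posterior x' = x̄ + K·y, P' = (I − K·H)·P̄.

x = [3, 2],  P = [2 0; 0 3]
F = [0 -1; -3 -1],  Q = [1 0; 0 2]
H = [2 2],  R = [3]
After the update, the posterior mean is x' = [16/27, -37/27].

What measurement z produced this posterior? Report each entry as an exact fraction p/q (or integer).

z = [-1]

x̄ = F·x = [-2, -11]
P̄ = F·P·Fᵀ + Q = [4 3; 3 23]
S = H·P̄·Hᵀ + R = [135]
K = P̄·Hᵀ·S⁻¹ = [14/135; 52/135]
x' − x̄ = [70/27, 260/27] = K·y
y = (KᵀK)⁻¹·Kᵀ·(x' − x̄) = [25]
z = y + H·x̄ = [25] + [-26] = [-1]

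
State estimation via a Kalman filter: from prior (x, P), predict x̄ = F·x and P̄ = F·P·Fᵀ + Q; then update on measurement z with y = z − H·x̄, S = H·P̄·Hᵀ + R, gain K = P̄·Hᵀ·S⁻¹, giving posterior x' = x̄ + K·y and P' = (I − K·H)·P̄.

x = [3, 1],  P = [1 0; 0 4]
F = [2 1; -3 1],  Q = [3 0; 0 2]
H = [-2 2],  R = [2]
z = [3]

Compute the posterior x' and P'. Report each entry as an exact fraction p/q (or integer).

x̄ = F·x = [7, -8]
P̄ = F·P·Fᵀ + Q = [11 -2; -2 15]
y = z − H·x̄ = [33]
S = H·P̄·Hᵀ + R = [122]
K = P̄·Hᵀ·S⁻¹ = [-13/61; 17/61]
x' = x̄ + K·y = [-2/61, 73/61]
P' = (I − K·H)·P̄ = [333/61 320/61; 320/61 337/61]

x' = [-2/61, 73/61]
P' = [333/61 320/61; 320/61 337/61]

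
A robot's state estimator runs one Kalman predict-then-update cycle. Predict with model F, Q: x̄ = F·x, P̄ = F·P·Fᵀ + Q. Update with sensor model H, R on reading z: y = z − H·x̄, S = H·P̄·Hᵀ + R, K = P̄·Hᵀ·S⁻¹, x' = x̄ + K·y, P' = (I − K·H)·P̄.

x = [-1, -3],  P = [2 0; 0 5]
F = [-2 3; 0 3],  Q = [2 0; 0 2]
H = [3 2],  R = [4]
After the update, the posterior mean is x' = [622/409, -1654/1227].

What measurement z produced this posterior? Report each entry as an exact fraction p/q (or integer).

x̄ = F·x = [-7, -9]
P̄ = F·P·Fᵀ + Q = [55 45; 45 47]
S = H·P̄·Hᵀ + R = [1227]
K = P̄·Hᵀ·S⁻¹ = [85/409; 229/1227]
x' − x̄ = [3485/409, 9389/1227] = K·y
y = (KᵀK)⁻¹·Kᵀ·(x' − x̄) = [41]
z = y + H·x̄ = [41] + [-39] = [2]

z = [2]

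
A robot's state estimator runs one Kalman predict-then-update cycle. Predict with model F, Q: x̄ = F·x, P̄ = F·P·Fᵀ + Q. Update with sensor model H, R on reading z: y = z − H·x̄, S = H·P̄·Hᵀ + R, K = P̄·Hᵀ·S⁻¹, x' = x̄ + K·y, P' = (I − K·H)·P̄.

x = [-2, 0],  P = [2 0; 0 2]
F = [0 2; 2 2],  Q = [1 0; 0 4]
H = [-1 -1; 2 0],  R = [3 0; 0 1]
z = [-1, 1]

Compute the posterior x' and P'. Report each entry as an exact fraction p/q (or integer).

x' = [371/620, -51/155]
P' = [143/620 -23/155; -23/155 392/155]

x̄ = F·x = [0, -4]
P̄ = F·P·Fᵀ + Q = [9 8; 8 20]
y = z − H·x̄ = [-5, 1]
S = H·P̄·Hᵀ + R = [48 -34; -34 37]
K = P̄·Hᵀ·S⁻¹ = [-17/620 143/310; -123/155 -46/155]
x' = x̄ + K·y = [371/620, -51/155]
P' = (I − K·H)·P̄ = [143/620 -23/155; -23/155 392/155]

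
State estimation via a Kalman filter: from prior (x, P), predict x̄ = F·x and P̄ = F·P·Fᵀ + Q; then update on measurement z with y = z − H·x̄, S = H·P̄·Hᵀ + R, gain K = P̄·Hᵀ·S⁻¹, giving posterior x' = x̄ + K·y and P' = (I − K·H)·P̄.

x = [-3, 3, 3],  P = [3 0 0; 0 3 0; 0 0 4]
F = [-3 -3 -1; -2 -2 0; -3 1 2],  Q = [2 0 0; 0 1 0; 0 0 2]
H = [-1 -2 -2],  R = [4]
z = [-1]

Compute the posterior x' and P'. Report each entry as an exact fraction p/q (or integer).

x̄ = F·x = [-3, 0, 18]
P̄ = F·P·Fᵀ + Q = [60 36 10; 36 25 12; 10 12 48]
y = z − H·x̄ = [32]
S = H·P̄·Hᵀ + R = [636]
K = P̄·Hᵀ·S⁻¹ = [-38/159; -55/318; -65/318]
x' = x̄ + K·y = [-1693/159, -880/159, 1822/159]
P' = (I − K·H)·P̄ = [3764/159 1544/159 -3350/159; 1544/159 950/159 -1667/159; -3350/159 -1667/159 3407/159]

x' = [-1693/159, -880/159, 1822/159]
P' = [3764/159 1544/159 -3350/159; 1544/159 950/159 -1667/159; -3350/159 -1667/159 3407/159]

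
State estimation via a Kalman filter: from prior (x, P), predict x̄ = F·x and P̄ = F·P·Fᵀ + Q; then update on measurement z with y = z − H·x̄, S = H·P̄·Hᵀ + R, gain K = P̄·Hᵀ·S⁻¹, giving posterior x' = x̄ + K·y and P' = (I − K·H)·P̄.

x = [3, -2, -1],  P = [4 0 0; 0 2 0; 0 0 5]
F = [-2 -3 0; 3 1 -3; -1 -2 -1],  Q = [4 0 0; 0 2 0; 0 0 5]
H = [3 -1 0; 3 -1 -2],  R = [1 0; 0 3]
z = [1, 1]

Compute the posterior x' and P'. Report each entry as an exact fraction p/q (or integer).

x̄ = F·x = [0, 10, 2]
P̄ = F·P·Fᵀ + Q = [38 -30 20; -30 85 -1; 20 -1 22]
y = z − H·x̄ = [11, 15]
S = H·P̄·Hᵀ + R = [608 485; 485 454]
K = P̄·Hᵀ·S⁻¹ = [14936/40807 -6608/40807; 4455/40807 -20309/40807; 19449/40807 -19249/40807]
x' = x̄ + K·y = [65176/40807, 152440/40807, 6818/40807]
P' = (I − K·H)·P̄ = [87114/40807 246406/40807 17380/40807; 246406/40807 734763/40807 32691/40807; 17380/40807 32691/40807 38598/40807]

x' = [65176/40807, 152440/40807, 6818/40807]
P' = [87114/40807 246406/40807 17380/40807; 246406/40807 734763/40807 32691/40807; 17380/40807 32691/40807 38598/40807]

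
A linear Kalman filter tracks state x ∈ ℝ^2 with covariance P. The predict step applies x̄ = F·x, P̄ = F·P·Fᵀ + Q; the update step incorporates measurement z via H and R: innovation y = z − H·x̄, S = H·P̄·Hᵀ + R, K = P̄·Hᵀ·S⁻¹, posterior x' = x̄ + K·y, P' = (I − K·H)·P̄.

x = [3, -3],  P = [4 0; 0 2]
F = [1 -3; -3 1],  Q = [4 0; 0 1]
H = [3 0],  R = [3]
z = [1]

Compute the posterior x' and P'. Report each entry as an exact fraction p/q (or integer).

x' = [38/79, -318/79]
P' = [26/79 -18/79; -18/79 2109/79]

x̄ = F·x = [12, -12]
P̄ = F·P·Fᵀ + Q = [26 -18; -18 39]
y = z − H·x̄ = [-35]
S = H·P̄·Hᵀ + R = [237]
K = P̄·Hᵀ·S⁻¹ = [26/79; -18/79]
x' = x̄ + K·y = [38/79, -318/79]
P' = (I − K·H)·P̄ = [26/79 -18/79; -18/79 2109/79]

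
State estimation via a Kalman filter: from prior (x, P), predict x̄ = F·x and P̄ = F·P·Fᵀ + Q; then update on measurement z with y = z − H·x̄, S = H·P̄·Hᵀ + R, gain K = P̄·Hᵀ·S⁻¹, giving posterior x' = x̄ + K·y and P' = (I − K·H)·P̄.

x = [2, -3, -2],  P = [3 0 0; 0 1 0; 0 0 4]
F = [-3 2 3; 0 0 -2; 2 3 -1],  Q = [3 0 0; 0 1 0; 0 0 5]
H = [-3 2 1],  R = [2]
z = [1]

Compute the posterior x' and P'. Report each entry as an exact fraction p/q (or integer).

x' = [-856/199, -306/199, -5213/597]
P' = [676/199 582/199 770/199; 582/199 1217/199 -650/199; 770/199 -650/199 10948/597]

x̄ = F·x = [-18, 4, -3]
P̄ = F·P·Fᵀ + Q = [70 -24 -24; -24 17 8; -24 8 30]
y = z − H·x̄ = [-58]
S = H·P̄·Hᵀ + R = [1194]
K = P̄·Hᵀ·S⁻¹ = [-47/199; 19/199; 59/597]
x' = x̄ + K·y = [-856/199, -306/199, -5213/597]
P' = (I − K·H)·P̄ = [676/199 582/199 770/199; 582/199 1217/199 -650/199; 770/199 -650/199 10948/597]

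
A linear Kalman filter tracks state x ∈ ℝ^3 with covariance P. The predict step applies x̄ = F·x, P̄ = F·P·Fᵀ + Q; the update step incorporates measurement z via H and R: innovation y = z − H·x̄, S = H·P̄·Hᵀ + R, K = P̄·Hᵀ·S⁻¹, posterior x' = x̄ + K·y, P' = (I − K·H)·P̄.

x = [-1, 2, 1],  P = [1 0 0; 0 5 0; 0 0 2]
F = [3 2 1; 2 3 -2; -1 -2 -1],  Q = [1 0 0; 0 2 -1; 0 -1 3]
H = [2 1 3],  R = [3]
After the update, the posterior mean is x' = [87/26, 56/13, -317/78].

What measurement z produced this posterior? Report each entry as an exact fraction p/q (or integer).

x̄ = F·x = [2, 2, -4]
P̄ = F·P·Fᵀ + Q = [32 32 -25; 32 59 -29; -25 -29 26]
S = H·P̄·Hᵀ + R = [78]
K = P̄·Hᵀ·S⁻¹ = [7/26; 6/13; -1/78]
x' − x̄ = [35/26, 30/13, -5/78] = K·y
y = (KᵀK)⁻¹·Kᵀ·(x' − x̄) = [5]
z = y + H·x̄ = [5] + [-6] = [-1]

z = [-1]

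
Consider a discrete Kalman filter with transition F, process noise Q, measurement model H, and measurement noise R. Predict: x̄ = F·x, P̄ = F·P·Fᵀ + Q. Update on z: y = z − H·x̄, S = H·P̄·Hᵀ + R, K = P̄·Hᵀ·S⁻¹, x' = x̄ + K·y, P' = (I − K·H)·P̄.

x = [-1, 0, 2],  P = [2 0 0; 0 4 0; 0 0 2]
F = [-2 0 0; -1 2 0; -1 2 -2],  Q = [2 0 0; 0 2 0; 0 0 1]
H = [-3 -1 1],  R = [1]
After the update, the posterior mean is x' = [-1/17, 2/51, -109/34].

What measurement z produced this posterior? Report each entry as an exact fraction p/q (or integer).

x̄ = F·x = [2, 1, -3]
P̄ = F·P·Fᵀ + Q = [10 4 4; 4 20 18; 4 18 27]
S = H·P̄·Hᵀ + R = [102]
K = P̄·Hᵀ·S⁻¹ = [-5/17; -7/51; -1/34]
x' − x̄ = [-35/17, -49/51, -7/34] = K·y
y = (KᵀK)⁻¹·Kᵀ·(x' − x̄) = [7]
z = y + H·x̄ = [7] + [-10] = [-3]

z = [-3]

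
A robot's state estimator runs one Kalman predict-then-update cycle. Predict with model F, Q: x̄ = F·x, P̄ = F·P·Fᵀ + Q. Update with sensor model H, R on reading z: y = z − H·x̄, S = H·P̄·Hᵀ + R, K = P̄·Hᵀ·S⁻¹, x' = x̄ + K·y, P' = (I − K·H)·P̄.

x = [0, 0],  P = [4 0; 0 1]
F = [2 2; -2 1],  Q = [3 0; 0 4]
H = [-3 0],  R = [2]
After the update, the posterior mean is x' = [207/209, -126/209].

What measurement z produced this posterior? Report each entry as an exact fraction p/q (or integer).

z = [-3]

x̄ = F·x = [0, 0]
P̄ = F·P·Fᵀ + Q = [23 -14; -14 21]
S = H·P̄·Hᵀ + R = [209]
K = P̄·Hᵀ·S⁻¹ = [-69/209; 42/209]
x' − x̄ = [207/209, -126/209] = K·y
y = (KᵀK)⁻¹·Kᵀ·(x' − x̄) = [-3]
z = y + H·x̄ = [-3] + [0] = [-3]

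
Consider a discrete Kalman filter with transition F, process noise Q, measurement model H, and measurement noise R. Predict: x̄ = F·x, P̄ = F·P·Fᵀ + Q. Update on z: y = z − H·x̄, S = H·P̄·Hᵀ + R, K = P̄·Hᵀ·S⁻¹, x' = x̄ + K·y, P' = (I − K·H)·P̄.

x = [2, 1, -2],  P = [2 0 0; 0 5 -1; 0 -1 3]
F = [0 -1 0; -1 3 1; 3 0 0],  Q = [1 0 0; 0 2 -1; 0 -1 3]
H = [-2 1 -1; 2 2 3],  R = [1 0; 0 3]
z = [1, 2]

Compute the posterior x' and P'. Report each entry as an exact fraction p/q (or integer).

x' = [-9677/8093, 436/8093, 12081/8093]
P' = [9122/8093 6277/8093 -10745/8093; 6277/8093 16123/16186 -8344/8093; -10745/8093 -8344/8093 29785/16186]

x̄ = F·x = [-1, -1, 6]
P̄ = F·P·Fᵀ + Q = [6 -14 0; -14 46 -7; 0 -7 21]
y = z − H·x̄ = [6, -12]
S = H·P̄·Hᵀ + R = [162 26; 26 204]
K = P̄·Hᵀ·S⁻¹ = [-1222/8093 -479/8093; 7703/16186 1215/8093; -3493/16186 4333/16186]
x' = x̄ + K·y = [-9677/8093, 436/8093, 12081/8093]
P' = (I − K·H)·P̄ = [9122/8093 6277/8093 -10745/8093; 6277/8093 16123/16186 -8344/8093; -10745/8093 -8344/8093 29785/16186]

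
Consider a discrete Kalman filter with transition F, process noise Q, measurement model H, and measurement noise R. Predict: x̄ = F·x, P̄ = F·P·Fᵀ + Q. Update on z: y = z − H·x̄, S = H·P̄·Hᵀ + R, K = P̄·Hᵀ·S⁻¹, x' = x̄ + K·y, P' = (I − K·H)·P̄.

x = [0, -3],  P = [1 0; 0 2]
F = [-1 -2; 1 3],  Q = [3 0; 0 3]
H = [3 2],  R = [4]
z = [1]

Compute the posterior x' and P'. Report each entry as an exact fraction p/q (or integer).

x̄ = F·x = [6, -9]
P̄ = F·P·Fᵀ + Q = [12 -13; -13 22]
y = z − H·x̄ = [1]
S = H·P̄·Hᵀ + R = [44]
K = P̄·Hᵀ·S⁻¹ = [5/22; 5/44]
x' = x̄ + K·y = [137/22, -391/44]
P' = (I − K·H)·P̄ = [107/11 -311/22; -311/22 943/44]

x' = [137/22, -391/44]
P' = [107/11 -311/22; -311/22 943/44]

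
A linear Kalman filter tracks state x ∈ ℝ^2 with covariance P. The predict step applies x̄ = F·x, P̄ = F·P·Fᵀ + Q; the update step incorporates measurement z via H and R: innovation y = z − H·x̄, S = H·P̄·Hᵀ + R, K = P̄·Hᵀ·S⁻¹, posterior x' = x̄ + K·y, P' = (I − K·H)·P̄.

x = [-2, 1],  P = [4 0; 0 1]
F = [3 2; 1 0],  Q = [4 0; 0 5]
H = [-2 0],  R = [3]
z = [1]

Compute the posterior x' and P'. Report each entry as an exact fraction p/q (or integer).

x̄ = F·x = [-4, -2]
P̄ = F·P·Fᵀ + Q = [44 12; 12 9]
y = z − H·x̄ = [-7]
S = H·P̄·Hᵀ + R = [179]
K = P̄·Hᵀ·S⁻¹ = [-88/179; -24/179]
x' = x̄ + K·y = [-100/179, -190/179]
P' = (I − K·H)·P̄ = [132/179 36/179; 36/179 1035/179]

x' = [-100/179, -190/179]
P' = [132/179 36/179; 36/179 1035/179]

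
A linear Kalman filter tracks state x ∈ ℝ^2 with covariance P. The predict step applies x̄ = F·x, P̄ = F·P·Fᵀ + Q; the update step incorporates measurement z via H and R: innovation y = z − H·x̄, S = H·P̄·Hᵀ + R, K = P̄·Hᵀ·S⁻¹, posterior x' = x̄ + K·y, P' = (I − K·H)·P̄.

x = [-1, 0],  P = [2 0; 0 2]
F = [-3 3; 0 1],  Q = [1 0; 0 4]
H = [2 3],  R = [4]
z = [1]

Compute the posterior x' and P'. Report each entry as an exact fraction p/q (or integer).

x' = [187/139, -75/139]
P' = [911/139 -546/139; -546/139 384/139]

x̄ = F·x = [3, 0]
P̄ = F·P·Fᵀ + Q = [37 6; 6 6]
y = z − H·x̄ = [-5]
S = H·P̄·Hᵀ + R = [278]
K = P̄·Hᵀ·S⁻¹ = [46/139; 15/139]
x' = x̄ + K·y = [187/139, -75/139]
P' = (I − K·H)·P̄ = [911/139 -546/139; -546/139 384/139]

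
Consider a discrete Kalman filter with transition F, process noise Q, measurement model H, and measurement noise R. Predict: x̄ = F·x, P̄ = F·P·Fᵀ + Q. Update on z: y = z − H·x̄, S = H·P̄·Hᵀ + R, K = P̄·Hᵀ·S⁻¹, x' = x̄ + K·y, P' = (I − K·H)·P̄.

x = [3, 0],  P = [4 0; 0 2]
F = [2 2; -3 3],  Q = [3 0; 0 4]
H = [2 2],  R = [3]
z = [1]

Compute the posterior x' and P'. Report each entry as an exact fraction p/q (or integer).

x' = [1692/247, -1579/247]
P' = [5769/247 -5724/247; -5724/247 5862/247]

x̄ = F·x = [6, -9]
P̄ = F·P·Fᵀ + Q = [27 -12; -12 58]
y = z − H·x̄ = [7]
S = H·P̄·Hᵀ + R = [247]
K = P̄·Hᵀ·S⁻¹ = [30/247; 92/247]
x' = x̄ + K·y = [1692/247, -1579/247]
P' = (I − K·H)·P̄ = [5769/247 -5724/247; -5724/247 5862/247]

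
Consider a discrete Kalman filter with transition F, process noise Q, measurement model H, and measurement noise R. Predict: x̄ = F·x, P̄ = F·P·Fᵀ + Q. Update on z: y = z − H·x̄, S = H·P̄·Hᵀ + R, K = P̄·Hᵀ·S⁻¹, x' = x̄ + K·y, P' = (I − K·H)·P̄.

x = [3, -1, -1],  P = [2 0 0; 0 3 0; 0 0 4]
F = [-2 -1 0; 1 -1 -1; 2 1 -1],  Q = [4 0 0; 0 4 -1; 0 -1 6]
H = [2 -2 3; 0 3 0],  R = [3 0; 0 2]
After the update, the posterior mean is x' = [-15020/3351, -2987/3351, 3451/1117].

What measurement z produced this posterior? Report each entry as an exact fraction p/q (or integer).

x̄ = F·x = [-5, 5, 6]
P̄ = F·P·Fᵀ + Q = [15 -1 -11; -1 13 4; -11 4 21]
S = H·P̄·Hᵀ + R = [132 -48; -48 119]
K = P̄·Hᵀ·S⁻¹ = [-263/13404 -37/1117; -8/3351 365/1117; 1501/4468 264/1117]
x' − x̄ = [1735/3351, -19742/3351, -3251/1117] = K·y
y = (KᵀK)⁻¹·Kᵀ·(x' − x̄) = [4, -18]
z = y + H·x̄ = [4, -18] + [-2, 15] = [2, -3]

z = [2, -3]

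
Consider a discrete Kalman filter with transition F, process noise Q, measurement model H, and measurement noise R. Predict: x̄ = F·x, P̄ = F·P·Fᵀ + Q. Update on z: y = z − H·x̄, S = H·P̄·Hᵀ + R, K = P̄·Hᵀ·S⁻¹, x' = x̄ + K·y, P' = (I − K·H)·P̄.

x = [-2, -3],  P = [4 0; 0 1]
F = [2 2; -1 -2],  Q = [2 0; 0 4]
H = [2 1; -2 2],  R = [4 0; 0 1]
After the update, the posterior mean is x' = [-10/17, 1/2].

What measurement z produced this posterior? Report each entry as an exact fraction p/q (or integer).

x̄ = F·x = [-10, 8]
P̄ = F·P·Fᵀ + Q = [22 -12; -12 12]
S = H·P̄·Hᵀ + R = [56 -88; -88 233]
K = P̄·Hᵀ·S⁻¹ = [184/663 -124/663; 7/26 4/13]
x' − x̄ = [160/17, -15/2] = K·y
y = (KᵀK)⁻¹·Kᵀ·(x' − x̄) = [11, -34]
z = y + H·x̄ = [11, -34] + [-12, 36] = [-1, 2]

z = [-1, 2]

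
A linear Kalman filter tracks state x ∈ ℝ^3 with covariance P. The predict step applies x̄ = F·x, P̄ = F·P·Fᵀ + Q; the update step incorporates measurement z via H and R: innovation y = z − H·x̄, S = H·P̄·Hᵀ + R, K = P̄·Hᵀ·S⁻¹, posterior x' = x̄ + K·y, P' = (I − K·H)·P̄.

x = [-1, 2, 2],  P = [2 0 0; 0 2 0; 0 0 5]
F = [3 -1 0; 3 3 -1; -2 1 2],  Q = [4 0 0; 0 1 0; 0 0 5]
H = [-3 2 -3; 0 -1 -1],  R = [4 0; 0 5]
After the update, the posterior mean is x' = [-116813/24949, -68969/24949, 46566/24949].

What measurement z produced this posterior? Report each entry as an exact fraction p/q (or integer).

x̄ = F·x = [-5, 1, 8]
P̄ = F·P·Fᵀ + Q = [24 12 -14; 12 42 -16; -14 -16 35]
S = H·P̄·Hᵀ + R = [499 -1; -1 50]
K = P̄·Hᵀ·S⁻¹ = [-298/24949 992/24949; 4774/24949 -12878/24949; -4769/24949 -9576/24949]
x' − x̄ = [7932/24949, -93918/24949, -153026/24949] = K·y
y = (KᵀK)⁻¹·Kᵀ·(x' − x̄) = [10, 11]
z = y + H·x̄ = [10, 11] + [-7, -9] = [3, 2]

z = [3, 2]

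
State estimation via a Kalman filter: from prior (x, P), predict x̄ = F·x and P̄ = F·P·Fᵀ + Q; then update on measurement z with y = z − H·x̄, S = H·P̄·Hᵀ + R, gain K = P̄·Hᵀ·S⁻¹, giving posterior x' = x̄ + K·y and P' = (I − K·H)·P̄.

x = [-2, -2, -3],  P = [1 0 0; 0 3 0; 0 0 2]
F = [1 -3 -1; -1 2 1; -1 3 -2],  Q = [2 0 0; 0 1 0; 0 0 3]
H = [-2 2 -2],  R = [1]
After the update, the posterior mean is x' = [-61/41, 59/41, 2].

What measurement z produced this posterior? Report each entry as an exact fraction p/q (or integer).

z = [2]

x̄ = F·x = [7, -5, 2]
P̄ = F·P·Fᵀ + Q = [32 -21 -24; -21 16 15; -24 15 39]
S = H·P̄·Hᵀ + R = [205]
K = P̄·Hᵀ·S⁻¹ = [-58/205; 44/205; 0]
x' − x̄ = [-348/41, 264/41, 0] = K·y
y = (KᵀK)⁻¹·Kᵀ·(x' − x̄) = [30]
z = y + H·x̄ = [30] + [-28] = [2]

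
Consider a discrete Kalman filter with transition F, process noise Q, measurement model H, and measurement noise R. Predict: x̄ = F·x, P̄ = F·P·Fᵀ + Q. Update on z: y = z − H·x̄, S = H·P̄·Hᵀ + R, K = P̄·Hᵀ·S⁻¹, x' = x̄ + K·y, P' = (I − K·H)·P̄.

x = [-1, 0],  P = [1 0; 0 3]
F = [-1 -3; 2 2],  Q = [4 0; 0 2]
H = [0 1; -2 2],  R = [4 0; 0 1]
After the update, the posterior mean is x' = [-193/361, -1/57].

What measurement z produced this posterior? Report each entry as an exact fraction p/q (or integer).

z = [1, 1]

x̄ = F·x = [1, -2]
P̄ = F·P·Fᵀ + Q = [32 -20; -20 18]
S = H·P̄·Hᵀ + R = [22 76; 76 361]
K = P̄·Hᵀ·S⁻¹ = [6/19 -128/361; 1/3 8/57]
x' − x̄ = [-554/361, 113/57] = K·y
y = (KᵀK)⁻¹·Kᵀ·(x' − x̄) = [3, 7]
z = y + H·x̄ = [3, 7] + [-2, -6] = [1, 1]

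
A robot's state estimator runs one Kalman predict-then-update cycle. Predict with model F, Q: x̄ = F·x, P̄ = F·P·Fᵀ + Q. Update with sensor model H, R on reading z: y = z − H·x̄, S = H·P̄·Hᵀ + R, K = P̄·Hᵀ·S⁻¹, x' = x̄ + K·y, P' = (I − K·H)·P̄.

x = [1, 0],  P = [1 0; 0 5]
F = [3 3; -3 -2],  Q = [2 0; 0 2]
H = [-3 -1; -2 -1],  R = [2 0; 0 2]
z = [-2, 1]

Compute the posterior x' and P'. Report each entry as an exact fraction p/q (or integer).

x' = [1441/1019, -2853/1019]
P' = [1084/1019 -2306/1019; -2306/1019 5714/1019]

x̄ = F·x = [3, -3]
P̄ = F·P·Fᵀ + Q = [56 -39; -39 31]
y = z − H·x̄ = [4, 4]
S = H·P̄·Hᵀ + R = [303 172; 172 101]
K = P̄·Hᵀ·S⁻¹ = [-473/1019 69/1019; 602/1019 -551/1019]
x' = x̄ + K·y = [1441/1019, -2853/1019]
P' = (I − K·H)·P̄ = [1084/1019 -2306/1019; -2306/1019 5714/1019]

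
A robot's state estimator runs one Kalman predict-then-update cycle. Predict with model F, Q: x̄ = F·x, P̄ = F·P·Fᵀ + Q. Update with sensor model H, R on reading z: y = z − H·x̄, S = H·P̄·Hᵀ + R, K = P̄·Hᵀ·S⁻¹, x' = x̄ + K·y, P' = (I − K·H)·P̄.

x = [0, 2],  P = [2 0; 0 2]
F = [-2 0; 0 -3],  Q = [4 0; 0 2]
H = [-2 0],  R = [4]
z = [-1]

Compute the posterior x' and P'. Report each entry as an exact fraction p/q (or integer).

x̄ = F·x = [0, -6]
P̄ = F·P·Fᵀ + Q = [12 0; 0 20]
y = z − H·x̄ = [-1]
S = H·P̄·Hᵀ + R = [52]
K = P̄·Hᵀ·S⁻¹ = [-6/13; 0]
x' = x̄ + K·y = [6/13, -6]
P' = (I − K·H)·P̄ = [12/13 0; 0 20]

x' = [6/13, -6]
P' = [12/13 0; 0 20]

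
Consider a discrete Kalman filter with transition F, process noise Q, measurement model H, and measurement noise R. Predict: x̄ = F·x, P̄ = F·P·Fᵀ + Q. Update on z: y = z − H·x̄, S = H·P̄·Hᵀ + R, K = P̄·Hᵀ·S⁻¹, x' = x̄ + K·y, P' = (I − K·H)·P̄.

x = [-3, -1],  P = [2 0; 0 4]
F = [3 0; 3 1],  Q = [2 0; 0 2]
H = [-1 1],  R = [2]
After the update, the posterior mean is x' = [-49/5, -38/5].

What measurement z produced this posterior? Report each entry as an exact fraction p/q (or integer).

z = [3]

x̄ = F·x = [-9, -10]
P̄ = F·P·Fᵀ + Q = [20 18; 18 24]
S = H·P̄·Hᵀ + R = [10]
K = P̄·Hᵀ·S⁻¹ = [-1/5; 3/5]
x' − x̄ = [-4/5, 12/5] = K·y
y = (KᵀK)⁻¹·Kᵀ·(x' − x̄) = [4]
z = y + H·x̄ = [4] + [-1] = [3]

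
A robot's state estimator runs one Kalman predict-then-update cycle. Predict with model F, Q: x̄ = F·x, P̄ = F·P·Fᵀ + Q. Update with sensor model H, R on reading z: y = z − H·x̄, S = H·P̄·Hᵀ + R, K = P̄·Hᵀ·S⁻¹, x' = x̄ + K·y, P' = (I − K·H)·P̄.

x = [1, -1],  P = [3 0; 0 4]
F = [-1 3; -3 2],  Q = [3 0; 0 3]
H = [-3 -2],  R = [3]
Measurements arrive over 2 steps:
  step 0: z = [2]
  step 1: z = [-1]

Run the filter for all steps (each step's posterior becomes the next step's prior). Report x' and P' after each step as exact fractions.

step 0: x̄ = F·x = [-4, -5]
step 0: P̄ = F·P·Fᵀ + Q = [42 33; 33 46]
step 0: y = z − H·x̄ = [-20]
step 0: S = H·P̄·Hᵀ + R = [961]
step 0: K = P̄·Hᵀ·S⁻¹ = [-192/961; -191/961]
step 0: x' = x̄ + K·y = [-4/961, -985/961]
step 0: P' = (I − K·H)·P̄ = [3498/961 -4959/961; -4959/961 7725/961]
step 1: x̄ = F·x = [-2951/961, -1958/961]
step 1: P̄ = F·P·Fᵀ + Q = [105660/961 111393/961; 111393/961 124773/961]
step 1: y = z − H·x̄ = [-13730/961]
step 1: S = H·P̄·Hᵀ + R = [2789631/961]
step 1: K = P̄·Hᵀ·S⁻¹ = [-59974/309959; -194575/929877]
step 1: x' = x̄ + K·y = [-94949/309959, 885344/929877]
step 1: P' = (I − K·H)·P̄ = [393696/309959 -500583/309959; -500583/309959 848162/309959]

step 0: x' = [-4/961, -985/961], P' = [3498/961 -4959/961; -4959/961 7725/961]
step 1: x' = [-94949/309959, 885344/929877], P' = [393696/309959 -500583/309959; -500583/309959 848162/309959]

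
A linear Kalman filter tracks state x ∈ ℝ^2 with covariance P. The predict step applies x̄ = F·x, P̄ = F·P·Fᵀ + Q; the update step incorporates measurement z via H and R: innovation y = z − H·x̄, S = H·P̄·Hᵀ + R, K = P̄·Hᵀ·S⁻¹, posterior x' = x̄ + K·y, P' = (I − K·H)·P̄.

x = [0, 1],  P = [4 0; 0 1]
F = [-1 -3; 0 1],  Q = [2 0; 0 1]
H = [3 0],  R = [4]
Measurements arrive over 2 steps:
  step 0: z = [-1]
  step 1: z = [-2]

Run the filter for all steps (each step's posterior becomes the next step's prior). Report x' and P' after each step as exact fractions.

step 0: x̄ = F·x = [-3, 1]
step 0: P̄ = F·P·Fᵀ + Q = [15 -3; -3 2]
step 0: y = z − H·x̄ = [8]
step 0: S = H·P̄·Hᵀ + R = [139]
step 0: K = P̄·Hᵀ·S⁻¹ = [45/139; -9/139]
step 0: x' = x̄ + K·y = [-57/139, 67/139]
step 0: P' = (I − K·H)·P̄ = [60/139 -12/139; -12/139 197/139]
step 1: x̄ = F·x = [-144/139, 67/139]
step 1: P̄ = F·P·Fᵀ + Q = [2039/139 -579/139; -579/139 336/139]
step 1: y = z − H·x̄ = [154/139]
step 1: S = H·P̄·Hᵀ + R = [18907/139]
step 1: K = P̄·Hᵀ·S⁻¹ = [6117/18907; -1737/18907]
step 1: x' = x̄ + K·y = [-1830/2701, 1027/2701]
step 1: P' = (I − K·H)·P̄ = [8156/18907 -2316/18907; -2316/18907 23997/18907]

step 0: x' = [-57/139, 67/139], P' = [60/139 -12/139; -12/139 197/139]
step 1: x' = [-1830/2701, 1027/2701], P' = [8156/18907 -2316/18907; -2316/18907 23997/18907]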